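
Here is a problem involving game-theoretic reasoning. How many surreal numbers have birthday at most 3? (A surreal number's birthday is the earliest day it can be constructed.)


Day 0: {|} = 0 is born. Count = 1.
Day n: the number of surreal numbers born by day n is 2^(n+1) - 1.
By day 0: 2^1 - 1 = 1
By day 1: 2^2 - 1 = 3
By day 2: 2^3 - 1 = 7
By day 3: 2^4 - 1 = 15
By day 3: 15 surreal numbers.

15


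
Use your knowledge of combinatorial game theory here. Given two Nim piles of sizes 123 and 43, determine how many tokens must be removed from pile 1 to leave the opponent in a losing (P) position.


Piles: 123 and 43
Current XOR: 123 XOR 43 = 80 (non-zero, so this is an N-position).
To make the XOR zero, we need to find a move that balances the piles.
For pile 1 (size 123): target = 123 XOR 80 = 43
We reduce pile 1 from 123 to 43.
Tokens removed: 123 - 43 = 80
Verification: 43 XOR 43 = 0

80


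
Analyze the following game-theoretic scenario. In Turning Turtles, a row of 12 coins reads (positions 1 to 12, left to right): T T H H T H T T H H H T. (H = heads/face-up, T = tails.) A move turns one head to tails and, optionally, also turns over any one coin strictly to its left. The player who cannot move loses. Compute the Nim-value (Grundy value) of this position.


Coins: T T H H T H T T H H H T
Key fact: a single head at position k behaves exactly like a Nim heap of size k (turning it to T and optionally flipping a coin at j < k corresponds to moving the heap from k to j, or to 0), and heads combine as a disjunctive sum (two heads at the same place would cancel, matching j XOR j = 0). So the Nim-value is the XOR of the 1-indexed positions of the heads.
Face-up positions (1-indexed): [3, 4, 6, 9, 10, 11]
XOR 0 with 3: 0 XOR 3 = 3
XOR 3 with 4: 3 XOR 4 = 7
XOR 7 with 6: 7 XOR 6 = 1
XOR 1 with 9: 1 XOR 9 = 8
XOR 8 with 10: 8 XOR 10 = 2
XOR 2 with 11: 2 XOR 11 = 9
Nim-value = 9

9


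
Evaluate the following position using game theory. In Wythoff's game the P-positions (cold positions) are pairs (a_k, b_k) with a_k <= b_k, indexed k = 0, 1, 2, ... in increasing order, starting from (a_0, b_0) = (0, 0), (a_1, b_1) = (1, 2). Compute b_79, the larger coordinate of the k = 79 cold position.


By Wythoff's theorem, a_k = floor(k * phi) and b_k = floor(k * phi^2) = a_k + k, where phi = (1 + sqrt(5))/2 is the golden ratio.
phi = (1 + sqrt(5))/2 = 1.618034
phi^2 = phi + 1 = 2.618034
k = 79
k * phi^2 = 79 * 2.618034 = 206.824685
b_79 = floor(k * phi^2) = 206 (check: a_79 + k = 127 + 79 = 206)

206


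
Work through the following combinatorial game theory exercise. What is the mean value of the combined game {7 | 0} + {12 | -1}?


G1 = {7 | 0}, G2 = {12 | -1}
Each is a switch {a | b} with numbers a > b; its mean value is (a + b)/2, and mean value is additive over game sums: m(G1 + G2) = m(G1) + m(G2).
Mean of G1 = (7 + (0))/2 = 7/2 = 7/2
Mean of G2 = (12 + (-1))/2 = 11/2 = 11/2
Mean of G1 + G2 = 7/2 + 11/2 = 9

9


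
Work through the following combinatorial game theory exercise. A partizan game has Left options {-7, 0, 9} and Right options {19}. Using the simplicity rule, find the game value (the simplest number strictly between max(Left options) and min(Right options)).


Left options: {-7, 0, 9}, max = 9
Right options: {19}, min = 19
All options are numbers and max(Left) < min(Right), so by the simplicity theorem the value is the simplest (earliest-born) number strictly between 9 and 19.
Integers 10 through 18 all lie strictly between 9 and 19.
Among integers, the simplest (lowest birthday = smallest |n|; 0 is born on day 0, +-n on day n) is 10.
No non-integer in the interval can be simpler: if x is a non-integer in the interval, then floor(x) or ceil(x) also lies in the interval (the interval contains an integer), and both are proper prefixes of x's sign expansion, i.e. born earlier. So the game value is 10.
Game value = 10

10


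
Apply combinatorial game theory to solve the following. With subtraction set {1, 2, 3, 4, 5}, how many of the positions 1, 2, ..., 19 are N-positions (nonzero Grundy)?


Subtraction set S = {1, 2, 3, 4, 5}, so G(n) = n mod 6.
G(n) = 0 when n is a multiple of 6.
Multiples of 6 in [1, 19]: 3
N-positions (nonzero Grundy) = 19 - 3 = 16

16


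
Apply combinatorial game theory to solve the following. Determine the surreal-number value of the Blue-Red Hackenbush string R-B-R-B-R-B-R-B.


Edges (from ground): R-B-R-B-R-B-R-B
By Berlekamp's sign-expansion rule, a Blue-Red Hackenbush stalk has the value of the surreal number whose sign sequence is the edge sequence with B -> + and R -> -.
Sign sequence: -+-+-+-+
Trace the sign expansion in the surreal number tree, starting from 0:
Edge 1: R (sign -) -> bounds (-inf, 0), value = -1
Edge 2: B (sign +) -> bounds (-1, 0), value = -1/2
Edge 3: R (sign -) -> bounds (-1, -1/2), value = -3/4
Edge 4: B (sign +) -> bounds (-3/4, -1/2), value = -5/8
Edge 5: R (sign -) -> bounds (-3/4, -5/8), value = -11/16
Edge 6: B (sign +) -> bounds (-11/16, -5/8), value = -21/32
Edge 7: R (sign -) -> bounds (-11/16, -21/32), value = -43/64
Edge 8: B (sign +) -> bounds (-43/64, -21/32), value = -85/128
Game value = -85/128

-85/128


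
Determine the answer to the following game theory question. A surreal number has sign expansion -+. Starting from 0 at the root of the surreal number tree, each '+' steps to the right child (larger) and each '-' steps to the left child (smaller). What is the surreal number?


Sign expansion: -+
Rule: track bounds (lo, hi), initially (-inf, +inf). On '+', the current value becomes lo and we move to the simplest number in (value, hi): value + 1 if hi = +inf, otherwise the midpoint (value + hi)/2. On '-', the current value becomes hi and we move to value - 1 if lo = -inf, otherwise the midpoint (lo + value)/2.
Start at 0.
Step 1: sign = -, move left. Bounds: (-inf, 0). Value = -1
Step 2: sign = +, move right. Bounds: (-1, 0). Value = -1/2
The surreal number with sign expansion -+ is -1/2.

-1/2


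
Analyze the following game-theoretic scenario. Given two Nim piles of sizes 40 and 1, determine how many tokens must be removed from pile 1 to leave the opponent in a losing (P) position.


Piles: 40 and 1
Current XOR: 40 XOR 1 = 41 (non-zero, so this is an N-position).
To make the XOR zero, we need to find a move that balances the piles.
For pile 1 (size 40): target = 40 XOR 41 = 1
We reduce pile 1 from 40 to 1.
Tokens removed: 40 - 1 = 39
Verification: 1 XOR 1 = 0

39


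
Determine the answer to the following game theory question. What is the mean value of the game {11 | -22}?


Game = {11 | -22}, a switch {a | b} with numbers a > b.
Its thermograph has left wall a - t and right wall b + t, which meet at t = (a - b)/2, where both equal (a + b)/2. So the mast (mean value) is at (a + b)/2.
Mean = (11 + (-22))/2 = -11/2 = -11/2

-11/2


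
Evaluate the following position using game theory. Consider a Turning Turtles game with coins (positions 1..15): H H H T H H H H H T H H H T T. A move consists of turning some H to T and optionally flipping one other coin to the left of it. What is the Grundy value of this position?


Coins: H H H T H H H H H T H H H T T
Key fact: a single head at position k behaves exactly like a Nim heap of size k (turning it to T and optionally flipping a coin at j < k corresponds to moving the heap from k to j, or to 0), and heads combine as a disjunctive sum (two heads at the same place would cancel, matching j XOR j = 0). So the Nim-value is the XOR of the 1-indexed positions of the heads.
Face-up positions (1-indexed): [1, 2, 3, 5, 6, 7, 8, 9, 11, 12, 13]
XOR 0 with 1: 0 XOR 1 = 1
XOR 1 with 2: 1 XOR 2 = 3
XOR 3 with 3: 3 XOR 3 = 0
XOR 0 with 5: 0 XOR 5 = 5
XOR 5 with 6: 5 XOR 6 = 3
XOR 3 with 7: 3 XOR 7 = 4
XOR 4 with 8: 4 XOR 8 = 12
XOR 12 with 9: 12 XOR 9 = 5
XOR 5 with 11: 5 XOR 11 = 14
XOR 14 with 12: 14 XOR 12 = 2
XOR 2 with 13: 2 XOR 13 = 15
Nim-value = 15

15


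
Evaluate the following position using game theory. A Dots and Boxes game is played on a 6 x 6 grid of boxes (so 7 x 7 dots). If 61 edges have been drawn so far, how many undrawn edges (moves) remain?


Grid: 6 x 6 boxes, i.e. 7 rows and 7 columns of dots.
Horizontal edges: (rows + 1) * cols = 7 * 6 = 42
Vertical edges: rows * (cols + 1) = 6 * 7 = 42
Total edges: 42 + 42 = 84
Edges drawn: 61
Remaining: 84 - 61 = 23

23


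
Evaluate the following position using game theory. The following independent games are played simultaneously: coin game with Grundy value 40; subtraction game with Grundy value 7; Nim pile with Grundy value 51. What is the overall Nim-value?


By the Sprague-Grundy theorem, the Grundy value of a sum of games is the XOR of individual Grundy values.
coin game: Grundy value = 40. Running XOR: 0 XOR 40 = 40
subtraction game: Grundy value = 7. Running XOR: 40 XOR 7 = 47
Nim pile: Grundy value = 51. Running XOR: 47 XOR 51 = 28
The combined Grundy value is 28.

28


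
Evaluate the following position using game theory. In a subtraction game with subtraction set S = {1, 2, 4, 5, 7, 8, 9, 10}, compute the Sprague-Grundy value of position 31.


The subtraction set is S = {1, 2, 4, 5, 7, 8, 9, 10}.
G(k) = mex{ G(k - s) : s in S, s <= k }. We compute iteratively: G(0) = 0.
G(1) = mex({0}) = 1
G(2) = mex({0, 1}) = 2
G(3) = mex({1, 2}) = 0
G(4) = mex({0, 2}) = 1
G(5) = mex({0, 1}) = 2
G(6) = mex({1, 2}) = 0
G(7) = mex({0, 2}) = 1
G(8) = mex({0, 1}) = 2
G(9) = mex({0, 1, 2}) = 3
G(10) = mex({0, 1, 2, 3}) = 4
G(11) = mex({0, 1, 2, 3, 4}) = 5
G(12) = mex({0, 1, 2, 4, 5}) = 3
G(13) = mex({0, 1, 2, 3, 5}) = 4
G(14) = mex({0, 1, 2, 3, 4}) = 5
G(15) = mex({0, 1, 2, 4, 5}) = 3
G(16) = mex({0, 1, 2, 3, 5}) = 4
G(17) = mex({1, 2, 3, 4}) = 0
G(18) = mex({0, 2, 3, 4, 5}) = 1
G(19) = mex({0, 1, 3, 4, 5}) = 2
G(20) = mex({1, 2, 3, 4, 5}) = 0
G(21) = mex({0, 2, 3, 4, 5}) = 1
G(22) = mex({0, 1, 3, 4, 5}) = 2
G(23) = mex({1, 2, 3, 4, 5}) = 0
G(24) = mex({0, 2, 3, 4, 5}) = 1
G(25) = mex({0, 1, 3, 4}) = 2
G(26) = mex({0, 1, 2, 4}) = 3
Observe that G(17)..G(26) = 0, 1, 2, 0, 1, 2, 0, 1, 2, 3 repeats G(0)..G(9) = 0, 1, 2, 0, 1, 2, 0, 1, 2, 3.
For k >= max(S) = 10, G(k) is determined by the previous 10 values G(k-10)..G(k-1); a window of 10 consecutive values has recurred shifted by 17, so by induction G(k + 17) = G(k) for all k >= 0: the sequence is periodic from the start with period 17.
One period: G(0..16) = 0, 1, 2, 0, 1, 2, 0, 1, 2, 3, 4, 5, 3, 4, 5, 3, 4.
31 mod 17 = 14, so G(31) = G(14) = 5.

5


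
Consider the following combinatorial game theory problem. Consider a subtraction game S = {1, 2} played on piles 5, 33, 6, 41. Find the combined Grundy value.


Subtraction set: {1, 2}
For this subtraction set, G(n) = n mod 3 (period = max + 1 = 3).
Pile 1 (size 5): G(5) = 5 mod 3 = 2
Pile 2 (size 33): G(33) = 33 mod 3 = 0
Pile 3 (size 6): G(6) = 6 mod 3 = 0
Pile 4 (size 41): G(41) = 41 mod 3 = 2
Total Grundy value = XOR of all: 2 XOR 0 XOR 0 XOR 2 = 0

0


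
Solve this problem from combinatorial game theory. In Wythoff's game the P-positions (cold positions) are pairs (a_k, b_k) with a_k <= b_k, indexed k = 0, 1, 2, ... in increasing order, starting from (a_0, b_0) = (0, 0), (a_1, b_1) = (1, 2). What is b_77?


By Wythoff's theorem, a_k = floor(k * phi) and b_k = floor(k * phi^2) = a_k + k, where phi = (1 + sqrt(5))/2 is the golden ratio.
phi = (1 + sqrt(5))/2 = 1.618034
phi^2 = phi + 1 = 2.618034
k = 77
k * phi^2 = 77 * 2.618034 = 201.588617
b_77 = floor(k * phi^2) = 201 (check: a_77 + k = 124 + 77 = 201)

201


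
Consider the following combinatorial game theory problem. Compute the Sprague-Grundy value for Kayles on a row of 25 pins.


Kayles: a move removes 1 or 2 adjacent pins from a contiguous row.
Removing pins from a row of k leaves two independent rows (a, b) with a + b = k - 1 (one pin) or a + b = k - 2 (two pins); an end removal gives a = 0.
By Sprague-Grundy, G(k) = mex{ G(a) XOR G(b) } over all these splits. G(0) = 0.
G(1): splits (0,0):0^0=0 -> mex({0}) = 1
G(2): splits (0,1):0^1=1 (0,0):0^0=0 -> mex({0, 1}) = 2
G(3): splits (0,2):0^2=2 (1,1):1^1=0 (0,1):0^1=1 -> mex({0, 1, 2}) = 3
G(4): splits (0,3):0^3=3 (1,2):1^2=3 (0,2):0^2=2 (1,1):1^1=0 -> mex({0, 2, 3}) = 1
G(5): splits (0,4):0^1=1 (1,3):1^3=2 (2,2):2^2=0 (0,3):0^3=3 (1,2):1^2=3 -> mex({0, 1, 2, 3}) = 4
G(6) = mex({0, 1, 2, 4}) = 3
G(7) = mex({0, 1, 3, 4, 5}) = 2
G(8) = mex({0, 2, 3, 5, 6}) = 1
G(9) = mex({0, 1, 2, 3, 6, 7}) = 4
G(10) = mex({0, 1, 3, 4, 5, 7}) = 2
G(11) = mex({0, 1, 2, 3, 4, 5}) = 6
G(12) = mex({0, 1, 2, 3, 5, 6, 7}) = 4
G(13) = mex({0, 2, 3, 4, 6, 7}) = 1
G(14) = mex({0, 1, 4, 5, 6, 7}) = 2
G(15) = mex({0, 1, 2, 3, 4, 5, 6}) = 7
G(16) = mex({0, 2, 3, 5, 6, 7}) = 1
G(17) = mex({0, 1, 2, 3, 5, 6, 7}) = 4
G(18) = mex({0, 1, 2, 4, 5, 6}) = 3
G(19) = mex({0, 1, 3, 4, 5, 7}) = 2
G(20) = mex({0, 2, 3, 4, 5, 6, 7}) = 1
G(21) = mex({0, 1, 2, 3, 5, 6, 7}) = 4
G(22) = mex({0, 1, 2, 3, 4, 5, 7}) = 6
G(23) = mex({0, 1, 2, 3, 4, 5, 6}) = 7
G(24) = mex({0, 1, 2, 3, 5, 6, 7}) = 4
G(25) = mex({0, 2, 3, 4, 6, 7}) = 1
Therefore G(25) = 1.

1


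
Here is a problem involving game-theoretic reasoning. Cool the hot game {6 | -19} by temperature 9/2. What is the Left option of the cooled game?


Original game: {6 | -19} (a switch {a | b} with a > b).
Cooling by t (for t below the temperature (a - b)/2 = 25/2) taxes each move by t: {a | b} cooled by t is {a - t | b + t}.
Cooling amount: t = 9/2
Cooled Left option: 6 - 9/2 = 3/2
Cooled Right option: -19 + 9/2 = -29/2
Cooled game: {3/2 | -29/2}
Left option = 3/2

3/2


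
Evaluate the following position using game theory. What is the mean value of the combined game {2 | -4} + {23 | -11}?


G1 = {2 | -4}, G2 = {23 | -11}
Each is a switch {a | b} with numbers a > b; its mean value is (a + b)/2, and mean value is additive over game sums: m(G1 + G2) = m(G1) + m(G2).
Mean of G1 = (2 + (-4))/2 = -2/2 = -1
Mean of G2 = (23 + (-11))/2 = 12/2 = 6
Mean of G1 + G2 = -1 + 6 = 5

5


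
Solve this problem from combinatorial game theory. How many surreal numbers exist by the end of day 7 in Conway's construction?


Day 0: {|} = 0 is born. Count = 1.
Day n: the number of surreal numbers born by day n is 2^(n+1) - 1.
By day 0: 2^1 - 1 = 1
By day 1: 2^2 - 1 = 3
By day 2: 2^3 - 1 = 7
By day 3: 2^4 - 1 = 15
By day 4: 2^5 - 1 = 31
By day 5: 2^6 - 1 = 63
By day 6: 2^7 - 1 = 127
By day 7: 2^8 - 1 = 255
By day 7: 255 surreal numbers.

255


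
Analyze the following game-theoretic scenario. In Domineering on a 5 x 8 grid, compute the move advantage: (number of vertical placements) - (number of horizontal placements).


Board is 5 x 8 (rows x cols).
Left (vertical) placements: (rows-1) * cols = 4 * 8 = 32
Right (horizontal) placements: rows * (cols-1) = 5 * 7 = 35
Advantage = Left - Right = 32 - 35 = -3

-3


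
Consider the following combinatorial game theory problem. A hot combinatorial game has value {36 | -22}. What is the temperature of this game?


The game is {36 | -22}, a switch {a | b} with numbers a > b.
Cooling {a | b} by t gives {a - t | b + t}, which stops being hot when a - t = b + t, i.e. at t = (a - b)/2. So the temperature of a switch is (a - b)/2.
Temperature = (Left option - Right option) / 2
= (36 - (-22)) / 2
= 58 / 2
= 29

29


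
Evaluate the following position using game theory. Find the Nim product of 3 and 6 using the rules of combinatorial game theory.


Nim multiplication is bilinear over XOR: (u XOR v) * w = (u*w) XOR (v*w).
So we split each operand into its bit components and XOR the pairwise Nim products.
3 = 1 + 2 (as XOR of powers of 2).
6 = 2 + 4 (as XOR of powers of 2).
Using the standard Nim-product table on single bits:
  2*2 = 3,   2*4 = 8,   2*8 = 12,
  4*4 = 6,   4*8 = 11,  8*8 = 13,
and  1*x = x (identity), k*l = l*k (commutative).
Pairwise Nim products:
  1 * 2 = 2
  1 * 4 = 4
  2 * 2 = 3
  2 * 4 = 8
XOR them: 2 XOR 4 XOR 3 XOR 8 = 13.
Result: 3 * 6 = 13 (in Nim).

13


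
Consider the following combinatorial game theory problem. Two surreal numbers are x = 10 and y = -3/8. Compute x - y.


x = 10, y = -3/8
Converting to common denominator: 8
x = 80/8, y = -3/8
x - y = 10 - -3/8 = 83/8

83/8


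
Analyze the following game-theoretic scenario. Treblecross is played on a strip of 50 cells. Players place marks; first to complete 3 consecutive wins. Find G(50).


Treblecross: place X on empty cells; 3-in-a-row wins.
Playing within two cells of an existing X lets the opponent win at once, so sensible play treats the cells i-2..i+2 around each X as dead. The player left with no safe cell loses, so this is a normal-play take-away game on strips of safe cells.
Placing X at cell i (0-indexed) of a strip of k safe cells leaves independent strips of sizes max(0, i-2) and max(0, k-i-3). Hence G(k) = mex{ G(max(0,i-2)) XOR G(max(0,k-i-3)) : 0 <= i < k }, with G(0) = 0.
G(1): splits (0,0):0^0=0 -> mex({0}) = 1
G(2): splits (0,0):0^0=0 -> mex({0}) = 1
G(3): splits (0,0):0^0=0 -> mex({0}) = 1
G(4): splits (0,1):0^1=1 (0,0):0^0=0 -> mex({0, 1}) = 2
G(5): splits (0,2):0^1=1 (0,1):0^1=1 (0,0):0^0=0 -> mex({0, 1}) = 2
G(6) = mex({1}) = 0
G(7) = mex({0, 1, 2}) = 3
G(8) = mex({0, 1, 2}) = 3
G(9) = mex({0, 2}) = 1
G(10) = mex({0, 2, 3}) = 1
G(11) = mex({0, 3}) = 1
G(12) = mex({1, 3}) = 0
G(13) = mex({0, 1, 2, 3}) = 4
G(14) = mex({0, 1, 2}) = 3
G(15) = mex({0, 1, 2}) = 3
G(16) = mex({0, 1, 2, 4}) = 3
G(17) = mex({0, 1, 3, 4}) = 2
G(18) = mex({0, 1, 3, 4}) = 2
G(19) = mex({0, 1, 3, 5}) = 2
G(20) = mex({0, 1, 2, 3, 5}) = 4
G(21) = mex({0, 1, 2, 3, 5}) = 4
G(22) = mex({1, 2, 6}) = 0
G(23) = mex({0, 1, 2, 3, 4, 6}) = 5
G(24) = mex({0, 1, 2, 3, 4}) = 5
G(25) = mex({0, 1, 3, 4, 7}) = 2
G(26) = mex({0, 1, 3, 4, 5, 7}) = 2
G(27) = mex({0, 1, 3, 5}) = 2
G(28) = mex({0, 1, 2, 5}) = 3
G(29) = mex({0, 1, 2, 4, 5, 6}) = 3
G(30) = mex({1, 2, 4, 6}) = 0
G(31) = mex({0, 1, 2, 3, 4, 6}) = 5
G(32) = mex({1, 2, 3, 4, 7}) = 0
G(33) = mex({0, 3, 7}) = 1
G(34) = mex({0, 2, 3, 5, 7}) = 1
G(35) = mex({0, 2, 3, 5, 6}) = 1
G(36) = mex({0, 1, 2, 5, 6}) = 3
G(37) = mex({0, 1, 2, 4, 5, 6}) = 3
G(38) = mex({0, 1, 2, 4}) = 3
G(39) = mex({0, 1, 2, 3, 4, 7}) = 5
G(40) = mex({0, 1, 2, 3, 4, 5, 7}) = 6
G(41) = mex({0, 1, 2, 3, 5, 7}) = 4
G(42) = mex({0, 1, 2, 3, 5, 6, 7}) = 4
G(43) = mex({0, 2, 3, 5, 6}) = 1
G(44) = mex({1, 2, 3, 4, 5, 6}) = 0
G(45) = mex({0, 1, 2, 3, 4, 6, 7}) = 5
G(46) = mex({0, 1, 2, 3, 4, 7}) = 5
G(47) = mex({0, 1, 2, 3, 4, 5, 7}) = 6
G(48) = mex({0, 1, 2, 3, 4, 5, 7}) = 6
G(49) = mex({0, 1, 3, 4, 5, 7}) = 2
G(50) = mex({0, 1, 2, 3, 4, 5, 6}) = 7
Therefore G(50) = 7.

7


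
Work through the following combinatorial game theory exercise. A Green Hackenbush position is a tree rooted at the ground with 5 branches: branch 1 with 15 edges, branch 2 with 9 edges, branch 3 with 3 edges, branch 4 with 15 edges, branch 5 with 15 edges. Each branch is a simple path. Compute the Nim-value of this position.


The tree has 5 branches from the ground vertex.
In Green Hackenbush, the Nim-value of a simple path of length k is k.
Branch 1: length 15, Nim-value = 15
Branch 2: length 9, Nim-value = 9
Branch 3: length 3, Nim-value = 3
Branch 4: length 15, Nim-value = 15
Branch 5: length 15, Nim-value = 15
Total Nim-value = XOR of all branch values:
0 XOR 15 = 15
15 XOR 9 = 6
6 XOR 3 = 5
5 XOR 15 = 10
10 XOR 15 = 5
Nim-value of the tree = 5

5


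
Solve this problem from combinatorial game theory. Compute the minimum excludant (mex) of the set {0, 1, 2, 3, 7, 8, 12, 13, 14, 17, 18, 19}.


Set = {0, 1, 2, 3, 7, 8, 12, 13, 14, 17, 18, 19}
0 is in the set.
1 is in the set.
2 is in the set.
3 is in the set.
4 is NOT in the set. This is the mex.
mex = 4

4


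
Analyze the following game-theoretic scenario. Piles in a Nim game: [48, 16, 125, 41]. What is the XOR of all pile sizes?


We need the XOR (exclusive or) of all pile sizes.
After XOR-ing pile 1 (size 48): 0 XOR 48 = 48
After XOR-ing pile 2 (size 16): 48 XOR 16 = 32
After XOR-ing pile 3 (size 125): 32 XOR 125 = 93
After XOR-ing pile 4 (size 41): 93 XOR 41 = 116
The Nim-value of this position is 116.

116


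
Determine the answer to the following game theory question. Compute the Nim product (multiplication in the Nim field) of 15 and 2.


Nim multiplication is bilinear over XOR: (u XOR v) * w = (u*w) XOR (v*w).
So we split each operand into its bit components and XOR the pairwise Nim products.
15 = 1 + 2 + 4 + 8 (as XOR of powers of 2).
2 = 2 (as XOR of powers of 2).
Using the standard Nim-product table on single bits:
  2*2 = 3,   2*4 = 8,   2*8 = 12,
  4*4 = 6,   4*8 = 11,  8*8 = 13,
and  1*x = x (identity), k*l = l*k (commutative).
Pairwise Nim products:
  1 * 2 = 2
  2 * 2 = 3
  4 * 2 = 8
  8 * 2 = 12
XOR them: 2 XOR 3 XOR 8 XOR 12 = 5.
Result: 15 * 2 = 5 (in Nim).

5


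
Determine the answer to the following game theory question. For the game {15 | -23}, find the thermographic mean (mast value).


Game = {15 | -23}, a switch {a | b} with numbers a > b.
Its thermograph has left wall a - t and right wall b + t, which meet at t = (a - b)/2, where both equal (a + b)/2. So the mast (mean value) is at (a + b)/2.
Mean = (15 + (-23))/2 = -8/2 = -4

-4


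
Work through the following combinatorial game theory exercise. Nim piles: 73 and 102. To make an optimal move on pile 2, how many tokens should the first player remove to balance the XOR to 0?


Piles: 73 and 102
Current XOR: 73 XOR 102 = 47 (non-zero, so this is an N-position).
To make the XOR zero, we need to find a move that balances the piles.
For pile 2 (size 102): target = 102 XOR 47 = 73
We reduce pile 2 from 102 to 73.
Tokens removed: 102 - 73 = 29
Verification: 73 XOR 73 = 0

29


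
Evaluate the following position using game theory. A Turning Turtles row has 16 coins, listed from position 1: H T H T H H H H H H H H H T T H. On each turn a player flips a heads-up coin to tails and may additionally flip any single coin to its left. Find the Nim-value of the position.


Coins: H T H T H H H H H H H H H T T H
Key fact: a single head at position k behaves exactly like a Nim heap of size k (turning it to T and optionally flipping a coin at j < k corresponds to moving the heap from k to j, or to 0), and heads combine as a disjunctive sum (two heads at the same place would cancel, matching j XOR j = 0). So the Nim-value is the XOR of the 1-indexed positions of the heads.
Face-up positions (1-indexed): [1, 3, 5, 6, 7, 8, 9, 10, 11, 12, 13, 16]
XOR 0 with 1: 0 XOR 1 = 1
XOR 1 with 3: 1 XOR 3 = 2
XOR 2 with 5: 2 XOR 5 = 7
XOR 7 with 6: 7 XOR 6 = 1
XOR 1 with 7: 1 XOR 7 = 6
XOR 6 with 8: 6 XOR 8 = 14
XOR 14 with 9: 14 XOR 9 = 7
XOR 7 with 10: 7 XOR 10 = 13
XOR 13 with 11: 13 XOR 11 = 6
XOR 6 with 12: 6 XOR 12 = 10
XOR 10 with 13: 10 XOR 13 = 7
XOR 7 with 16: 7 XOR 16 = 23
Nim-value = 23

23


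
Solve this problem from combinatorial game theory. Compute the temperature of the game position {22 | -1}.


The game is {22 | -1}, a switch {a | b} with numbers a > b.
Cooling {a | b} by t gives {a - t | b + t}, which stops being hot when a - t = b + t, i.e. at t = (a - b)/2. So the temperature of a switch is (a - b)/2.
Temperature = (Left option - Right option) / 2
= (22 - (-1)) / 2
= 23 / 2
= 23/2

23/2


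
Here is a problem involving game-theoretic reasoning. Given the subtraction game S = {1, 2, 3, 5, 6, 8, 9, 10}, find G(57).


The subtraction set is S = {1, 2, 3, 5, 6, 8, 9, 10}.
G(k) = mex{ G(k - s) : s in S, s <= k }. We compute iteratively: G(0) = 0.
G(1) = mex({0}) = 1
G(2) = mex({0, 1}) = 2
G(3) = mex({0, 1, 2}) = 3
G(4) = mex({1, 2, 3}) = 0
G(5) = mex({0, 2, 3}) = 1
G(6) = mex({0, 1, 3}) = 2
G(7) = mex({0, 1, 2}) = 3
G(8) = mex({0, 1, 2, 3}) = 4
G(9) = mex({0, 1, 2, 3, 4}) = 5
G(10) = mex({0, 1, 2, 3, 4, 5}) = 6
G(11) = mex({1, 2, 3, 4, 5, 6}) = 0
G(12) = mex({0, 2, 3, 5, 6}) = 1
G(13) = mex({0, 1, 3, 4, 6}) = 2
G(14) = mex({0, 1, 2, 4, 5}) = 3
G(15) = mex({1, 2, 3, 5, 6}) = 0
G(16) = mex({0, 2, 3, 4, 6}) = 1
G(17) = mex({0, 1, 3, 4, 5}) = 2
G(18) = mex({0, 1, 2, 4, 5, 6}) = 3
G(19) = mex({0, 1, 2, 3, 5, 6}) = 4
G(20) = mex({0, 1, 2, 3, 4, 6}) = 5
Observe that G(11)..G(20) = 0, 1, 2, 3, 0, 1, 2, 3, 4, 5 repeats G(0)..G(9) = 0, 1, 2, 3, 0, 1, 2, 3, 4, 5.
For k >= max(S) = 10, G(k) is determined by the previous 10 values G(k-10)..G(k-1); a window of 10 consecutive values has recurred shifted by 11, so by induction G(k + 11) = G(k) for all k >= 0: the sequence is periodic from the start with period 11.
One period: G(0..10) = 0, 1, 2, 3, 0, 1, 2, 3, 4, 5, 6.
57 mod 11 = 2, so G(57) = G(2) = 2.

2


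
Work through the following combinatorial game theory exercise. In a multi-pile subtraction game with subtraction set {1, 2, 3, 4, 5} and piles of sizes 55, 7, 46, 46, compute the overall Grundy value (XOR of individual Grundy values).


Subtraction set: {1, 2, 3, 4, 5}
For this subtraction set, G(n) = n mod 6 (period = max + 1 = 6).
Pile 1 (size 55): G(55) = 55 mod 6 = 1
Pile 2 (size 7): G(7) = 7 mod 6 = 1
Pile 3 (size 46): G(46) = 46 mod 6 = 4
Pile 4 (size 46): G(46) = 46 mod 6 = 4
Total Grundy value = XOR of all: 1 XOR 1 XOR 4 XOR 4 = 0

0


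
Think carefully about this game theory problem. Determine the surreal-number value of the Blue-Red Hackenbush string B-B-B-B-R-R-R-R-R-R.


Edges (from ground): B-B-B-B-R-R-R-R-R-R
By Berlekamp's sign-expansion rule, a Blue-Red Hackenbush stalk has the value of the surreal number whose sign sequence is the edge sequence with B -> + and R -> -.
Sign sequence: ++++------
Trace the sign expansion in the surreal number tree, starting from 0:
Edge 1: B (sign +) -> bounds (0, +inf), value = 1
Edge 2: B (sign +) -> bounds (1, +inf), value = 2
Edge 3: B (sign +) -> bounds (2, +inf), value = 3
Edge 4: B (sign +) -> bounds (3, +inf), value = 4
Edge 5: R (sign -) -> bounds (3, 4), value = 7/2
Edge 6: R (sign -) -> bounds (3, 7/2), value = 13/4
Edge 7: R (sign -) -> bounds (3, 13/4), value = 25/8
Edge 8: R (sign -) -> bounds (3, 25/8), value = 49/16
Edge 9: R (sign -) -> bounds (3, 49/16), value = 97/32
Edge 10: R (sign -) -> bounds (3, 97/32), value = 193/64
Game value = 193/64

193/64


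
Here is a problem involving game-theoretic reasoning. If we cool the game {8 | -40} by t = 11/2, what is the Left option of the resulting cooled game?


Original game: {8 | -40} (a switch {a | b} with a > b).
Cooling by t (for t below the temperature (a - b)/2 = 24) taxes each move by t: {a | b} cooled by t is {a - t | b + t}.
Cooling amount: t = 11/2
Cooled Left option: 8 - 11/2 = 5/2
Cooled Right option: -40 + 11/2 = -69/2
Cooled game: {5/2 | -69/2}
Left option = 5/2

5/2


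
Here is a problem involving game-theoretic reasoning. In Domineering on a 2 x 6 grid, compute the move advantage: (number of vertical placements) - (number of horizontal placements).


Board is 2 x 6 (rows x cols).
Left (vertical) placements: (rows-1) * cols = 1 * 6 = 6
Right (horizontal) placements: rows * (cols-1) = 2 * 5 = 10
Advantage = Left - Right = 6 - 10 = -4

-4


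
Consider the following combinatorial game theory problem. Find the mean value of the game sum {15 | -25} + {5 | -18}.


G1 = {15 | -25}, G2 = {5 | -18}
Each is a switch {a | b} with numbers a > b; its mean value is (a + b)/2, and mean value is additive over game sums: m(G1 + G2) = m(G1) + m(G2).
Mean of G1 = (15 + (-25))/2 = -10/2 = -5
Mean of G2 = (5 + (-18))/2 = -13/2 = -13/2
Mean of G1 + G2 = -5 + -13/2 = -23/2

-23/2


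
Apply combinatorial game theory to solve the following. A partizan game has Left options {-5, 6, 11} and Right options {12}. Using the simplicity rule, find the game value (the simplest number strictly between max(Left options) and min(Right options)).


Left options: {-5, 6, 11}, max = 11
Right options: {12}, min = 12
All options are numbers and max(Left) < min(Right), so by the simplicity theorem the value is the simplest (earliest-born) number strictly between 11 and 12.
No integer lies strictly between 11 and 12, so the value is the dyadic rational m/2^k in the interval with the smallest k (then m odd); search k = 1, 2, ...:
Denominator 2: 23/2 lies strictly between 11 and 12 -- found.
The simplest number in the interval is 23/2.
Game value = 23/2

23/2


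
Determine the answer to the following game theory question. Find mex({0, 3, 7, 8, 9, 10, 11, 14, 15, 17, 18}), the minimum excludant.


Set = {0, 3, 7, 8, 9, 10, 11, 14, 15, 17, 18}
0 is in the set.
1 is NOT in the set. This is the mex.
mex = 1

1


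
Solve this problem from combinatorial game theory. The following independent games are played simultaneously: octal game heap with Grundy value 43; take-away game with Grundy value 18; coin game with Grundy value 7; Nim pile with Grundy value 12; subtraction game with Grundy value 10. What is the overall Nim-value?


By the Sprague-Grundy theorem, the Grundy value of a sum of games is the XOR of individual Grundy values.
octal game heap: Grundy value = 43. Running XOR: 0 XOR 43 = 43
take-away game: Grundy value = 18. Running XOR: 43 XOR 18 = 57
coin game: Grundy value = 7. Running XOR: 57 XOR 7 = 62
Nim pile: Grundy value = 12. Running XOR: 62 XOR 12 = 50
subtraction game: Grundy value = 10. Running XOR: 50 XOR 10 = 56
The combined Grundy value is 56.

56


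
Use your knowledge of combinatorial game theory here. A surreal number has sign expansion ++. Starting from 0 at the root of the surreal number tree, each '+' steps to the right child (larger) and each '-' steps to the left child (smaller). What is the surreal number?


Sign expansion: ++
Rule: track bounds (lo, hi), initially (-inf, +inf). On '+', the current value becomes lo and we move to the simplest number in (value, hi): value + 1 if hi = +inf, otherwise the midpoint (value + hi)/2. On '-', the current value becomes hi and we move to value - 1 if lo = -inf, otherwise the midpoint (lo + value)/2.
Start at 0.
Step 1: sign = +, move right. Bounds: (0, +inf). Value = 1
Step 2: sign = +, move right. Bounds: (1, +inf). Value = 2
The surreal number with sign expansion ++ is 2.

2


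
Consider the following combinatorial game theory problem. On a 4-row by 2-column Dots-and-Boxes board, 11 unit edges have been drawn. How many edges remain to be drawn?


Grid: 4 x 2 boxes, i.e. 5 rows and 3 columns of dots.
Horizontal edges: (rows + 1) * cols = 5 * 2 = 10
Vertical edges: rows * (cols + 1) = 4 * 3 = 12
Total edges: 10 + 12 = 22
Edges drawn: 11
Remaining: 22 - 11 = 11

11


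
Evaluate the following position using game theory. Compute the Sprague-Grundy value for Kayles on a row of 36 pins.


Kayles: a move removes 1 or 2 adjacent pins from a contiguous row.
Removing pins from a row of k leaves two independent rows (a, b) with a + b = k - 1 (one pin) or a + b = k - 2 (two pins); an end removal gives a = 0.
By Sprague-Grundy, G(k) = mex{ G(a) XOR G(b) } over all these splits. G(0) = 0.
G(1): splits (0,0):0^0=0 -> mex({0}) = 1
G(2): splits (0,1):0^1=1 (0,0):0^0=0 -> mex({0, 1}) = 2
G(3): splits (0,2):0^2=2 (1,1):1^1=0 (0,1):0^1=1 -> mex({0, 1, 2}) = 3
G(4): splits (0,3):0^3=3 (1,2):1^2=3 (0,2):0^2=2 (1,1):1^1=0 -> mex({0, 2, 3}) = 1
G(5): splits (0,4):0^1=1 (1,3):1^3=2 (2,2):2^2=0 (0,3):0^3=3 (1,2):1^2=3 -> mex({0, 1, 2, 3}) = 4
G(6) = mex({0, 1, 2, 4}) = 3
G(7) = mex({0, 1, 3, 4, 5}) = 2
G(8) = mex({0, 2, 3, 5, 6}) = 1
G(9) = mex({0, 1, 2, 3, 6, 7}) = 4
G(10) = mex({0, 1, 3, 4, 5, 7}) = 2
G(11) = mex({0, 1, 2, 3, 4, 5}) = 6
G(12) = mex({0, 1, 2, 3, 5, 6, 7}) = 4
G(13) = mex({0, 2, 3, 4, 6, 7}) = 1
G(14) = mex({0, 1, 4, 5, 6, 7}) = 2
G(15) = mex({0, 1, 2, 3, 4, 5, 6}) = 7
G(16) = mex({0, 2, 3, 5, 6, 7}) = 1
G(17) = mex({0, 1, 2, 3, 5, 6, 7}) = 4
G(18) = mex({0, 1, 2, 4, 5, 6}) = 3
G(19) = mex({0, 1, 3, 4, 5, 7}) = 2
G(20) = mex({0, 2, 3, 4, 5, 6, 7}) = 1
G(21) = mex({0, 1, 2, 3, 5, 6, 7}) = 4
G(22) = mex({0, 1, 2, 3, 4, 5, 7}) = 6
G(23) = mex({0, 1, 2, 3, 4, 5, 6}) = 7
G(24) = mex({0, 1, 2, 3, 5, 6, 7}) = 4
G(25) = mex({0, 2, 3, 4, 6, 7}) = 1
G(26) = mex({0, 1, 3, 4, 5, 6, 7}) = 2
G(27) = mex({0, 1, 2, 3, 4, 5, 6, 7}) = 8
G(28) = mex({0, 1, 2, 3, 4, 6, 7, 8}) = 5
G(29) = mex({0, 1, 2, 3, 5, 6, 7, 8, 9}) = 4
G(30) = mex({0, 1, 2, 3, 4, 5, 6, 9, 10}) = 7
G(31) = mex({0, 1, 3, 4, 5, 7, 10, 11}) = 2
G(32) = mex({0, 2, 3, 4, 5, 6, 7, 9, 11}) = 1
G(33) = mex({0, 1, 2, 3, 4, 5, 6, 7, 9, 12}) = 8
G(34) = mex({0, 1, 2, 3, 4, 5, 7, 8, 11, 12}) = 6
G(35) = mex({0, 1, 2, 3, 4, 5, 6, 8, 9, 10, 11}) = 7
G(36) = mex({0, 1, 2, 3, 5, 6, 7, 9, 10}) = 4
Therefore G(36) = 4.

4


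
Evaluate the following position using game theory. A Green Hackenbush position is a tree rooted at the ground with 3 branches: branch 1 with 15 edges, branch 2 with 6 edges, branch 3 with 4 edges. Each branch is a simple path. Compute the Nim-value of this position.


The tree has 3 branches from the ground vertex.
In Green Hackenbush, the Nim-value of a simple path of length k is k.
Branch 1: length 15, Nim-value = 15
Branch 2: length 6, Nim-value = 6
Branch 3: length 4, Nim-value = 4
Total Nim-value = XOR of all branch values:
0 XOR 15 = 15
15 XOR 6 = 9
9 XOR 4 = 13
Nim-value of the tree = 13

13


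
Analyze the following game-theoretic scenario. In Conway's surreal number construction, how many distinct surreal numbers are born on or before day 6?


Day 0: {|} = 0 is born. Count = 1.
Day n: the number of surreal numbers born by day n is 2^(n+1) - 1.
By day 0: 2^1 - 1 = 1
By day 1: 2^2 - 1 = 3
By day 2: 2^3 - 1 = 7
By day 3: 2^4 - 1 = 15
By day 4: 2^5 - 1 = 31
By day 5: 2^6 - 1 = 63
By day 6: 2^7 - 1 = 127
By day 6: 127 surreal numbers.

127


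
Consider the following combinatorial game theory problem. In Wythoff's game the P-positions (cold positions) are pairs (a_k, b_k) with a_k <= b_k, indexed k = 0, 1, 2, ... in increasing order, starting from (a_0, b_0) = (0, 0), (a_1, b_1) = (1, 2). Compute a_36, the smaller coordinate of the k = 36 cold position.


By Wythoff's theorem, a_k = floor(k * phi) and b_k = floor(k * phi^2) = a_k + k, where phi = (1 + sqrt(5))/2 is the golden ratio.
phi = (1 + sqrt(5))/2 = 1.618034
k = 36
k * phi = 36 * 1.618034 = 58.249224
a_36 = floor(k * phi) = 58

58


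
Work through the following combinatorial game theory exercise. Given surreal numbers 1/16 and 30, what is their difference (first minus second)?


x = 1/16, y = 30
Converting to common denominator: 16
x = 1/16, y = 480/16
x - y = 1/16 - 30 = -479/16

-479/16


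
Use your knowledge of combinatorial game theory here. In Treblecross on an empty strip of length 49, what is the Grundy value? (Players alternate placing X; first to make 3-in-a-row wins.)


Treblecross: place X on empty cells; 3-in-a-row wins.
Playing within two cells of an existing X lets the opponent win at once, so sensible play treats the cells i-2..i+2 around each X as dead. The player left with no safe cell loses, so this is a normal-play take-away game on strips of safe cells.
Placing X at cell i (0-indexed) of a strip of k safe cells leaves independent strips of sizes max(0, i-2) and max(0, k-i-3). Hence G(k) = mex{ G(max(0,i-2)) XOR G(max(0,k-i-3)) : 0 <= i < k }, with G(0) = 0.
G(1): splits (0,0):0^0=0 -> mex({0}) = 1
G(2): splits (0,0):0^0=0 -> mex({0}) = 1
G(3): splits (0,0):0^0=0 -> mex({0}) = 1
G(4): splits (0,1):0^1=1 (0,0):0^0=0 -> mex({0, 1}) = 2
G(5): splits (0,2):0^1=1 (0,1):0^1=1 (0,0):0^0=0 -> mex({0, 1}) = 2
G(6) = mex({1}) = 0
G(7) = mex({0, 1, 2}) = 3
G(8) = mex({0, 1, 2}) = 3
G(9) = mex({0, 2}) = 1
G(10) = mex({0, 2, 3}) = 1
G(11) = mex({0, 3}) = 1
G(12) = mex({1, 3}) = 0
G(13) = mex({0, 1, 2, 3}) = 4
G(14) = mex({0, 1, 2}) = 3
G(15) = mex({0, 1, 2}) = 3
G(16) = mex({0, 1, 2, 4}) = 3
G(17) = mex({0, 1, 3, 4}) = 2
G(18) = mex({0, 1, 3, 4}) = 2
G(19) = mex({0, 1, 3, 5}) = 2
G(20) = mex({0, 1, 2, 3, 5}) = 4
G(21) = mex({0, 1, 2, 3, 5}) = 4
G(22) = mex({1, 2, 6}) = 0
G(23) = mex({0, 1, 2, 3, 4, 6}) = 5
G(24) = mex({0, 1, 2, 3, 4}) = 5
G(25) = mex({0, 1, 3, 4, 7}) = 2
G(26) = mex({0, 1, 3, 4, 5, 7}) = 2
G(27) = mex({0, 1, 3, 5}) = 2
G(28) = mex({0, 1, 2, 5}) = 3
G(29) = mex({0, 1, 2, 4, 5, 6}) = 3
G(30) = mex({1, 2, 4, 6}) = 0
G(31) = mex({0, 1, 2, 3, 4, 6}) = 5
G(32) = mex({1, 2, 3, 4, 7}) = 0
G(33) = mex({0, 3, 7}) = 1
G(34) = mex({0, 2, 3, 5, 7}) = 1
G(35) = mex({0, 2, 3, 5, 6}) = 1
G(36) = mex({0, 1, 2, 5, 6}) = 3
G(37) = mex({0, 1, 2, 4, 5, 6}) = 3
G(38) = mex({0, 1, 2, 4}) = 3
G(39) = mex({0, 1, 2, 3, 4, 7}) = 5
G(40) = mex({0, 1, 2, 3, 4, 5, 7}) = 6
G(41) = mex({0, 1, 2, 3, 5, 7}) = 4
G(42) = mex({0, 1, 2, 3, 5, 6, 7}) = 4
G(43) = mex({0, 2, 3, 5, 6}) = 1
G(44) = mex({1, 2, 3, 4, 5, 6}) = 0
G(45) = mex({0, 1, 2, 3, 4, 6, 7}) = 5
G(46) = mex({0, 1, 2, 3, 4, 7}) = 5
G(47) = mex({0, 1, 2, 3, 4, 5, 7}) = 6
G(48) = mex({0, 1, 2, 3, 4, 5, 7}) = 6
G(49) = mex({0, 1, 3, 4, 5, 7}) = 2
Therefore G(49) = 2.

2


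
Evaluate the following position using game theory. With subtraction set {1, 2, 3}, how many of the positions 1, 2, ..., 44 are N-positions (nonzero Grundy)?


Subtraction set S = {1, 2, 3}, so G(n) = n mod 4.
G(n) = 0 when n is a multiple of 4.
Multiples of 4 in [1, 44]: 11
N-positions (nonzero Grundy) = 44 - 11 = 33

33


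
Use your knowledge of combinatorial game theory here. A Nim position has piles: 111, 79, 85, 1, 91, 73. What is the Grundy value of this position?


We need the XOR (exclusive or) of all pile sizes.
After XOR-ing pile 1 (size 111): 0 XOR 111 = 111
After XOR-ing pile 2 (size 79): 111 XOR 79 = 32
After XOR-ing pile 3 (size 85): 32 XOR 85 = 117
After XOR-ing pile 4 (size 1): 117 XOR 1 = 116
After XOR-ing pile 5 (size 91): 116 XOR 91 = 47
After XOR-ing pile 6 (size 73): 47 XOR 73 = 102
The Nim-value of this position is 102.

102


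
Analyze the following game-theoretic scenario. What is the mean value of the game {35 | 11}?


Game = {35 | 11}, a switch {a | b} with numbers a > b.
Its thermograph has left wall a - t and right wall b + t, which meet at t = (a - b)/2, where both equal (a + b)/2. So the mast (mean value) is at (a + b)/2.
Mean = (35 + (11))/2 = 46/2 = 23

23


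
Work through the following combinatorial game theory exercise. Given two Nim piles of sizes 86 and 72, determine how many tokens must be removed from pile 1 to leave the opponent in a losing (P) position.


Piles: 86 and 72
Current XOR: 86 XOR 72 = 30 (non-zero, so this is an N-position).
To make the XOR zero, we need to find a move that balances the piles.
For pile 1 (size 86): target = 86 XOR 30 = 72
We reduce pile 1 from 86 to 72.
Tokens removed: 86 - 72 = 14
Verification: 72 XOR 72 = 0

14


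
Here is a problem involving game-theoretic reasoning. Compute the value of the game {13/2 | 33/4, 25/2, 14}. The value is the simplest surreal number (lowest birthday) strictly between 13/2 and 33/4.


Left options: {13/2}, max = 13/2
Right options: {33/4, 25/2, 14}, min = 33/4
All options are numbers and max(Left) < min(Right), so by the simplicity theorem the value is the simplest (earliest-born) number strictly between 13/2 and 33/4.
Integers 7 through 8 all lie strictly between 13/2 and 33/4.
Among integers, the simplest (lowest birthday = smallest |n|; 0 is born on day 0, +-n on day n) is 7.
No non-integer in the interval can be simpler: if x is a non-integer in the interval, then floor(x) or ceil(x) also lies in the interval (the interval contains an integer), and both are proper prefixes of x's sign expansion, i.e. born earlier. So the game value is 7.
Game value = 7

7


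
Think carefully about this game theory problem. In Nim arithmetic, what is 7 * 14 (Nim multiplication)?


Nim multiplication is bilinear over XOR: (u XOR v) * w = (u*w) XOR (v*w).
So we split each operand into its bit components and XOR the pairwise Nim products.
7 = 1 + 2 + 4 (as XOR of powers of 2).
14 = 2 + 4 + 8 (as XOR of powers of 2).
Using the standard Nim-product table on single bits:
  2*2 = 3,   2*4 = 8,   2*8 = 12,
  4*4 = 6,   4*8 = 11,  8*8 = 13,
and  1*x = x (identity), k*l = l*k (commutative).
Pairwise Nim products:
  1 * 2 = 2
  1 * 4 = 4
  1 * 8 = 8
  2 * 2 = 3
  2 * 4 = 8
  2 * 8 = 12
  4 * 2 = 8
  4 * 4 = 6
  4 * 8 = 11
XOR them: 2 XOR 4 XOR 8 XOR 3 XOR 8 XOR 12 XOR 8 XOR 6 XOR 11 = 12.
Result: 7 * 14 = 12 (in Nim).

12


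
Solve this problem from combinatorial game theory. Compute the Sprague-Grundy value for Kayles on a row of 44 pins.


Kayles: a move removes 1 or 2 adjacent pins from a contiguous row.
Removing pins from a row of k leaves two independent rows (a, b) with a + b = k - 1 (one pin) or a + b = k - 2 (two pins); an end removal gives a = 0.
By Sprague-Grundy, G(k) = mex{ G(a) XOR G(b) } over all these splits. G(0) = 0.
G(1): splits (0,0):0^0=0 -> mex({0}) = 1
G(2): splits (0,1):0^1=1 (0,0):0^0=0 -> mex({0, 1}) = 2
G(3): splits (0,2):0^2=2 (1,1):1^1=0 (0,1):0^1=1 -> mex({0, 1, 2}) = 3
G(4): splits (0,3):0^3=3 (1,2):1^2=3 (0,2):0^2=2 (1,1):1^1=0 -> mex({0, 2, 3}) = 1
G(5): splits (0,4):0^1=1 (1,3):1^3=2 (2,2):2^2=0 (0,3):0^3=3 (1,2):1^2=3 -> mex({0, 1, 2, 3}) = 4
G(6) = mex({0, 1, 2, 4}) = 3
G(7) = mex({0, 1, 3, 4, 5}) = 2
G(8) = mex({0, 2, 3, 5, 6}) = 1
G(9) = mex({0, 1, 2, 3, 6, 7}) = 4
G(10) = mex({0, 1, 3, 4, 5, 7}) = 2
G(11) = mex({0, 1, 2, 3, 4, 5}) = 6
G(12) = mex({0, 1, 2, 3, 5, 6, 7}) = 4
G(13) = mex({0, 2, 3, 4, 6, 7}) = 1
G(14) = mex({0, 1, 4, 5, 6, 7}) = 2
G(15) = mex({0, 1, 2, 3, 4, 5, 6}) = 7
G(16) = mex({0, 2, 3, 5, 6, 7}) = 1
G(17) = mex({0, 1, 2, 3, 5, 6, 7}) = 4
G(18) = mex({0, 1, 2, 4, 5, 6}) = 3
G(19) = mex({0, 1, 3, 4, 5, 7}) = 2
G(20) = mex({0, 2, 3, 4, 5, 6, 7}) = 1
G(21) = mex({0, 1, 2, 3, 5, 6, 7}) = 4
G(22) = mex({0, 1, 2, 3, 4, 5, 7}) = 6
G(23) = mex({0, 1, 2, 3, 4, 5, 6}) = 7
G(24) = mex({0, 1, 2, 3, 5, 6, 7}) = 4
G(25) = mex({0, 2, 3, 4, 6, 7}) = 1
G(26) = mex({0, 1, 3, 4, 5, 6, 7}) = 2
G(27) = mex({0, 1, 2, 3, 4, 5, 6, 7}) = 8
G(28) = mex({0, 1, 2, 3, 4, 6, 7, 8}) = 5
G(29) = mex({0, 1, 2, 3, 5, 6, 7, 8, 9}) = 4
G(30) = mex({0, 1, 2, 3, 4, 5, 6, 9, 10}) = 7
G(31) = mex({0, 1, 3, 4, 5, 7, 10, 11}) = 2
G(32) = mex({0, 2, 3, 4, 5, 6, 7, 9, 11}) = 1
G(33) = mex({0, 1, 2, 3, 4, 5, 6, 7, 9, 12}) = 8
G(34) = mex({0, 1, 2, 3, 4, 5, 7, 8, 11, 12}) = 6
G(35) = mex({0, 1, 2, 3, 4, 5, 6, 8, 9, 10, 11}) = 7
G(36) = mex({0, 1, 2, 3, 5, 6, 7, 9, 10}) = 4
G(37) = mex({0, 2, 3, 4, 6, 7, 9, 10, 11, 12}) = 1
G(38) = mex({0, 1, 3, 4, 5, 6, 7, 9, 10, 11, 12}) = 2
G(39) = mex({0, 1, 2, 4, 5, 6, 7, 9, 10, 12, 14}) = 3
G(40) = mex({0, 2, 3, 4, 6, 7, 11, 12, 14}) = 1
G(41) = mex({0, 1, 2, 3, 5, 6, 7, 9, 10, 11, 12}) = 4
G(42) = mex({0, 1, 2, 3, 4, 5, 6, 9, 10}) = 7
G(43) = mex({0, 1, 3, 4, 5, 7, 9, 10, 12, 15}) = 2
G(44) = mex({0, 2, 3, 4, 5, 6, 7, 9, 10, 12, 15}) = 1
Therefore G(44) = 1.

1
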